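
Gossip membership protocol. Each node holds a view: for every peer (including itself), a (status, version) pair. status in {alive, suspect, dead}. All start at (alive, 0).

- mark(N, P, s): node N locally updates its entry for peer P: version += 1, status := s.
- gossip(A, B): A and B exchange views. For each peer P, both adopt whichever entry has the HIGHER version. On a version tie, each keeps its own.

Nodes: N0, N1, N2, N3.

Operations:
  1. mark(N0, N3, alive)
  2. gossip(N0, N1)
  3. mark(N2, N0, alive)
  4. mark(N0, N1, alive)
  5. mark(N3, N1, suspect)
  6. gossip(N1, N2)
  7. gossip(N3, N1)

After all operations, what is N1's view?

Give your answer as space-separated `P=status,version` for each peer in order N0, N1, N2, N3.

Op 1: N0 marks N3=alive -> (alive,v1)
Op 2: gossip N0<->N1 -> N0.N0=(alive,v0) N0.N1=(alive,v0) N0.N2=(alive,v0) N0.N3=(alive,v1) | N1.N0=(alive,v0) N1.N1=(alive,v0) N1.N2=(alive,v0) N1.N3=(alive,v1)
Op 3: N2 marks N0=alive -> (alive,v1)
Op 4: N0 marks N1=alive -> (alive,v1)
Op 5: N3 marks N1=suspect -> (suspect,v1)
Op 6: gossip N1<->N2 -> N1.N0=(alive,v1) N1.N1=(alive,v0) N1.N2=(alive,v0) N1.N3=(alive,v1) | N2.N0=(alive,v1) N2.N1=(alive,v0) N2.N2=(alive,v0) N2.N3=(alive,v1)
Op 7: gossip N3<->N1 -> N3.N0=(alive,v1) N3.N1=(suspect,v1) N3.N2=(alive,v0) N3.N3=(alive,v1) | N1.N0=(alive,v1) N1.N1=(suspect,v1) N1.N2=(alive,v0) N1.N3=(alive,v1)

Answer: N0=alive,1 N1=suspect,1 N2=alive,0 N3=alive,1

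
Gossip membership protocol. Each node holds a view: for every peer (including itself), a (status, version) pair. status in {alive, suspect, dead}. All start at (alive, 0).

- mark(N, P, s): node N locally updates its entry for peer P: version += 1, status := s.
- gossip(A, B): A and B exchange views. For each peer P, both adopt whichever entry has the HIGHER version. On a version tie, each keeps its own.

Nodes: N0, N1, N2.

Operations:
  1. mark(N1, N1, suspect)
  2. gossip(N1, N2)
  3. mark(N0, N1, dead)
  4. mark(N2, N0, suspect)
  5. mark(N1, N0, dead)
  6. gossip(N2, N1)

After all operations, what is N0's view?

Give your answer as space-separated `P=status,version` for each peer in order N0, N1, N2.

Answer: N0=alive,0 N1=dead,1 N2=alive,0

Derivation:
Op 1: N1 marks N1=suspect -> (suspect,v1)
Op 2: gossip N1<->N2 -> N1.N0=(alive,v0) N1.N1=(suspect,v1) N1.N2=(alive,v0) | N2.N0=(alive,v0) N2.N1=(suspect,v1) N2.N2=(alive,v0)
Op 3: N0 marks N1=dead -> (dead,v1)
Op 4: N2 marks N0=suspect -> (suspect,v1)
Op 5: N1 marks N0=dead -> (dead,v1)
Op 6: gossip N2<->N1 -> N2.N0=(suspect,v1) N2.N1=(suspect,v1) N2.N2=(alive,v0) | N1.N0=(dead,v1) N1.N1=(suspect,v1) N1.N2=(alive,v0)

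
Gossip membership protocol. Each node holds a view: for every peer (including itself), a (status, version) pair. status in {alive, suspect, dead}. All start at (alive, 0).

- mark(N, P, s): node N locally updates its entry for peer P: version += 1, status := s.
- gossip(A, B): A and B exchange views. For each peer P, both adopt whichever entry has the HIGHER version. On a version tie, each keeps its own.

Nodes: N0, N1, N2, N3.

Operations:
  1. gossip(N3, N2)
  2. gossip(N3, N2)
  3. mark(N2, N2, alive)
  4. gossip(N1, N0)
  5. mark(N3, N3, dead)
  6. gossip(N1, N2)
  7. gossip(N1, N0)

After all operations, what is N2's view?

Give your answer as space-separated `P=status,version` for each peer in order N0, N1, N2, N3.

Answer: N0=alive,0 N1=alive,0 N2=alive,1 N3=alive,0

Derivation:
Op 1: gossip N3<->N2 -> N3.N0=(alive,v0) N3.N1=(alive,v0) N3.N2=(alive,v0) N3.N3=(alive,v0) | N2.N0=(alive,v0) N2.N1=(alive,v0) N2.N2=(alive,v0) N2.N3=(alive,v0)
Op 2: gossip N3<->N2 -> N3.N0=(alive,v0) N3.N1=(alive,v0) N3.N2=(alive,v0) N3.N3=(alive,v0) | N2.N0=(alive,v0) N2.N1=(alive,v0) N2.N2=(alive,v0) N2.N3=(alive,v0)
Op 3: N2 marks N2=alive -> (alive,v1)
Op 4: gossip N1<->N0 -> N1.N0=(alive,v0) N1.N1=(alive,v0) N1.N2=(alive,v0) N1.N3=(alive,v0) | N0.N0=(alive,v0) N0.N1=(alive,v0) N0.N2=(alive,v0) N0.N3=(alive,v0)
Op 5: N3 marks N3=dead -> (dead,v1)
Op 6: gossip N1<->N2 -> N1.N0=(alive,v0) N1.N1=(alive,v0) N1.N2=(alive,v1) N1.N3=(alive,v0) | N2.N0=(alive,v0) N2.N1=(alive,v0) N2.N2=(alive,v1) N2.N3=(alive,v0)
Op 7: gossip N1<->N0 -> N1.N0=(alive,v0) N1.N1=(alive,v0) N1.N2=(alive,v1) N1.N3=(alive,v0) | N0.N0=(alive,v0) N0.N1=(alive,v0) N0.N2=(alive,v1) N0.N3=(alive,v0)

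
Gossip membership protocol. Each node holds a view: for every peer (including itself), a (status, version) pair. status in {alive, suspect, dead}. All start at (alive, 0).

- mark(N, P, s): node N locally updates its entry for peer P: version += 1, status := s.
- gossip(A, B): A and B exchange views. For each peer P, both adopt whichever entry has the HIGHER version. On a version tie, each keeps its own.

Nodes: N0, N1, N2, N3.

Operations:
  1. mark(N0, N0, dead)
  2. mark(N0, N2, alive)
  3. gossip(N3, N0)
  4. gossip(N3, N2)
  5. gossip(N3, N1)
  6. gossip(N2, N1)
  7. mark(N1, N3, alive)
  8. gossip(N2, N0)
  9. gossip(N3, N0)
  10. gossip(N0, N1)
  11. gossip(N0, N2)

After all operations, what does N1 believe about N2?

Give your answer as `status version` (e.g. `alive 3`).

Answer: alive 1

Derivation:
Op 1: N0 marks N0=dead -> (dead,v1)
Op 2: N0 marks N2=alive -> (alive,v1)
Op 3: gossip N3<->N0 -> N3.N0=(dead,v1) N3.N1=(alive,v0) N3.N2=(alive,v1) N3.N3=(alive,v0) | N0.N0=(dead,v1) N0.N1=(alive,v0) N0.N2=(alive,v1) N0.N3=(alive,v0)
Op 4: gossip N3<->N2 -> N3.N0=(dead,v1) N3.N1=(alive,v0) N3.N2=(alive,v1) N3.N3=(alive,v0) | N2.N0=(dead,v1) N2.N1=(alive,v0) N2.N2=(alive,v1) N2.N3=(alive,v0)
Op 5: gossip N3<->N1 -> N3.N0=(dead,v1) N3.N1=(alive,v0) N3.N2=(alive,v1) N3.N3=(alive,v0) | N1.N0=(dead,v1) N1.N1=(alive,v0) N1.N2=(alive,v1) N1.N3=(alive,v0)
Op 6: gossip N2<->N1 -> N2.N0=(dead,v1) N2.N1=(alive,v0) N2.N2=(alive,v1) N2.N3=(alive,v0) | N1.N0=(dead,v1) N1.N1=(alive,v0) N1.N2=(alive,v1) N1.N3=(alive,v0)
Op 7: N1 marks N3=alive -> (alive,v1)
Op 8: gossip N2<->N0 -> N2.N0=(dead,v1) N2.N1=(alive,v0) N2.N2=(alive,v1) N2.N3=(alive,v0) | N0.N0=(dead,v1) N0.N1=(alive,v0) N0.N2=(alive,v1) N0.N3=(alive,v0)
Op 9: gossip N3<->N0 -> N3.N0=(dead,v1) N3.N1=(alive,v0) N3.N2=(alive,v1) N3.N3=(alive,v0) | N0.N0=(dead,v1) N0.N1=(alive,v0) N0.N2=(alive,v1) N0.N3=(alive,v0)
Op 10: gossip N0<->N1 -> N0.N0=(dead,v1) N0.N1=(alive,v0) N0.N2=(alive,v1) N0.N3=(alive,v1) | N1.N0=(dead,v1) N1.N1=(alive,v0) N1.N2=(alive,v1) N1.N3=(alive,v1)
Op 11: gossip N0<->N2 -> N0.N0=(dead,v1) N0.N1=(alive,v0) N0.N2=(alive,v1) N0.N3=(alive,v1) | N2.N0=(dead,v1) N2.N1=(alive,v0) N2.N2=(alive,v1) N2.N3=(alive,v1)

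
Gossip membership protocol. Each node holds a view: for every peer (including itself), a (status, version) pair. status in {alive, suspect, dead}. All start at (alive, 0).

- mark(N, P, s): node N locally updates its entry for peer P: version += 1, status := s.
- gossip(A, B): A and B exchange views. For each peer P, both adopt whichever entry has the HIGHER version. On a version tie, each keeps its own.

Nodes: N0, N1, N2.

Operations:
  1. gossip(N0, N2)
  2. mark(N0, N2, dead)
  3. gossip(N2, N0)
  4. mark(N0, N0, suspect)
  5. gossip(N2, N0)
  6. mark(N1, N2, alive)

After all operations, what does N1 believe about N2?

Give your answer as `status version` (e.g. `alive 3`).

Answer: alive 1

Derivation:
Op 1: gossip N0<->N2 -> N0.N0=(alive,v0) N0.N1=(alive,v0) N0.N2=(alive,v0) | N2.N0=(alive,v0) N2.N1=(alive,v0) N2.N2=(alive,v0)
Op 2: N0 marks N2=dead -> (dead,v1)
Op 3: gossip N2<->N0 -> N2.N0=(alive,v0) N2.N1=(alive,v0) N2.N2=(dead,v1) | N0.N0=(alive,v0) N0.N1=(alive,v0) N0.N2=(dead,v1)
Op 4: N0 marks N0=suspect -> (suspect,v1)
Op 5: gossip N2<->N0 -> N2.N0=(suspect,v1) N2.N1=(alive,v0) N2.N2=(dead,v1) | N0.N0=(suspect,v1) N0.N1=(alive,v0) N0.N2=(dead,v1)
Op 6: N1 marks N2=alive -> (alive,v1)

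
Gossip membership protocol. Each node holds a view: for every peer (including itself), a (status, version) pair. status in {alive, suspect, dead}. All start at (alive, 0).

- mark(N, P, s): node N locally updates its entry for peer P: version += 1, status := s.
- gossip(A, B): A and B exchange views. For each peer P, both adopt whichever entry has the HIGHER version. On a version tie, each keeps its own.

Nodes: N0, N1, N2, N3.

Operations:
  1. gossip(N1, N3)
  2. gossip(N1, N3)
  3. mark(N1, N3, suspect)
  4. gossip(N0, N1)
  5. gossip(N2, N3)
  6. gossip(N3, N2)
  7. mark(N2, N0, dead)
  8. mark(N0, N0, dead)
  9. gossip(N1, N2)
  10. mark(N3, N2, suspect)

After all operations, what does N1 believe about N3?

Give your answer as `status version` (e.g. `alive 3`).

Answer: suspect 1

Derivation:
Op 1: gossip N1<->N3 -> N1.N0=(alive,v0) N1.N1=(alive,v0) N1.N2=(alive,v0) N1.N3=(alive,v0) | N3.N0=(alive,v0) N3.N1=(alive,v0) N3.N2=(alive,v0) N3.N3=(alive,v0)
Op 2: gossip N1<->N3 -> N1.N0=(alive,v0) N1.N1=(alive,v0) N1.N2=(alive,v0) N1.N3=(alive,v0) | N3.N0=(alive,v0) N3.N1=(alive,v0) N3.N2=(alive,v0) N3.N3=(alive,v0)
Op 3: N1 marks N3=suspect -> (suspect,v1)
Op 4: gossip N0<->N1 -> N0.N0=(alive,v0) N0.N1=(alive,v0) N0.N2=(alive,v0) N0.N3=(suspect,v1) | N1.N0=(alive,v0) N1.N1=(alive,v0) N1.N2=(alive,v0) N1.N3=(suspect,v1)
Op 5: gossip N2<->N3 -> N2.N0=(alive,v0) N2.N1=(alive,v0) N2.N2=(alive,v0) N2.N3=(alive,v0) | N3.N0=(alive,v0) N3.N1=(alive,v0) N3.N2=(alive,v0) N3.N3=(alive,v0)
Op 6: gossip N3<->N2 -> N3.N0=(alive,v0) N3.N1=(alive,v0) N3.N2=(alive,v0) N3.N3=(alive,v0) | N2.N0=(alive,v0) N2.N1=(alive,v0) N2.N2=(alive,v0) N2.N3=(alive,v0)
Op 7: N2 marks N0=dead -> (dead,v1)
Op 8: N0 marks N0=dead -> (dead,v1)
Op 9: gossip N1<->N2 -> N1.N0=(dead,v1) N1.N1=(alive,v0) N1.N2=(alive,v0) N1.N3=(suspect,v1) | N2.N0=(dead,v1) N2.N1=(alive,v0) N2.N2=(alive,v0) N2.N3=(suspect,v1)
Op 10: N3 marks N2=suspect -> (suspect,v1)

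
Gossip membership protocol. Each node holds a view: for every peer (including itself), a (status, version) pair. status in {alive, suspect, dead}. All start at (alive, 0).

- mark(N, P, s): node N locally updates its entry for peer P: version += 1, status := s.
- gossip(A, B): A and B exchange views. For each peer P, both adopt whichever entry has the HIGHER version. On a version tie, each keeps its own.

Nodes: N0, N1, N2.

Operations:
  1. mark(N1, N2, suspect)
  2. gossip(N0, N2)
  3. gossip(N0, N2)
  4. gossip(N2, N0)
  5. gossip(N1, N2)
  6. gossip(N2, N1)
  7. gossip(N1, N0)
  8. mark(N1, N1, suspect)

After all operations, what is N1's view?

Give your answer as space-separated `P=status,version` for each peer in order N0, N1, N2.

Answer: N0=alive,0 N1=suspect,1 N2=suspect,1

Derivation:
Op 1: N1 marks N2=suspect -> (suspect,v1)
Op 2: gossip N0<->N2 -> N0.N0=(alive,v0) N0.N1=(alive,v0) N0.N2=(alive,v0) | N2.N0=(alive,v0) N2.N1=(alive,v0) N2.N2=(alive,v0)
Op 3: gossip N0<->N2 -> N0.N0=(alive,v0) N0.N1=(alive,v0) N0.N2=(alive,v0) | N2.N0=(alive,v0) N2.N1=(alive,v0) N2.N2=(alive,v0)
Op 4: gossip N2<->N0 -> N2.N0=(alive,v0) N2.N1=(alive,v0) N2.N2=(alive,v0) | N0.N0=(alive,v0) N0.N1=(alive,v0) N0.N2=(alive,v0)
Op 5: gossip N1<->N2 -> N1.N0=(alive,v0) N1.N1=(alive,v0) N1.N2=(suspect,v1) | N2.N0=(alive,v0) N2.N1=(alive,v0) N2.N2=(suspect,v1)
Op 6: gossip N2<->N1 -> N2.N0=(alive,v0) N2.N1=(alive,v0) N2.N2=(suspect,v1) | N1.N0=(alive,v0) N1.N1=(alive,v0) N1.N2=(suspect,v1)
Op 7: gossip N1<->N0 -> N1.N0=(alive,v0) N1.N1=(alive,v0) N1.N2=(suspect,v1) | N0.N0=(alive,v0) N0.N1=(alive,v0) N0.N2=(suspect,v1)
Op 8: N1 marks N1=suspect -> (suspect,v1)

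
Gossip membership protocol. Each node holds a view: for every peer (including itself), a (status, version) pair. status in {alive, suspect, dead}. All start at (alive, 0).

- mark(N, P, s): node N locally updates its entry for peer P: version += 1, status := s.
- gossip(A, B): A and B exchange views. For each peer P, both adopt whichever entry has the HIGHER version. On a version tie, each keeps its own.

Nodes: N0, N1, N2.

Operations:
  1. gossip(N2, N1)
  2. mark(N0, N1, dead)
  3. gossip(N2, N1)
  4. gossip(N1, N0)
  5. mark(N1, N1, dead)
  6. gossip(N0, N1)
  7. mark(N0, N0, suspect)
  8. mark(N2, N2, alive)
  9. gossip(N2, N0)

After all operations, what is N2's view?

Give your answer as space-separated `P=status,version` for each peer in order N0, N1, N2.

Answer: N0=suspect,1 N1=dead,2 N2=alive,1

Derivation:
Op 1: gossip N2<->N1 -> N2.N0=(alive,v0) N2.N1=(alive,v0) N2.N2=(alive,v0) | N1.N0=(alive,v0) N1.N1=(alive,v0) N1.N2=(alive,v0)
Op 2: N0 marks N1=dead -> (dead,v1)
Op 3: gossip N2<->N1 -> N2.N0=(alive,v0) N2.N1=(alive,v0) N2.N2=(alive,v0) | N1.N0=(alive,v0) N1.N1=(alive,v0) N1.N2=(alive,v0)
Op 4: gossip N1<->N0 -> N1.N0=(alive,v0) N1.N1=(dead,v1) N1.N2=(alive,v0) | N0.N0=(alive,v0) N0.N1=(dead,v1) N0.N2=(alive,v0)
Op 5: N1 marks N1=dead -> (dead,v2)
Op 6: gossip N0<->N1 -> N0.N0=(alive,v0) N0.N1=(dead,v2) N0.N2=(alive,v0) | N1.N0=(alive,v0) N1.N1=(dead,v2) N1.N2=(alive,v0)
Op 7: N0 marks N0=suspect -> (suspect,v1)
Op 8: N2 marks N2=alive -> (alive,v1)
Op 9: gossip N2<->N0 -> N2.N0=(suspect,v1) N2.N1=(dead,v2) N2.N2=(alive,v1) | N0.N0=(suspect,v1) N0.N1=(dead,v2) N0.N2=(alive,v1)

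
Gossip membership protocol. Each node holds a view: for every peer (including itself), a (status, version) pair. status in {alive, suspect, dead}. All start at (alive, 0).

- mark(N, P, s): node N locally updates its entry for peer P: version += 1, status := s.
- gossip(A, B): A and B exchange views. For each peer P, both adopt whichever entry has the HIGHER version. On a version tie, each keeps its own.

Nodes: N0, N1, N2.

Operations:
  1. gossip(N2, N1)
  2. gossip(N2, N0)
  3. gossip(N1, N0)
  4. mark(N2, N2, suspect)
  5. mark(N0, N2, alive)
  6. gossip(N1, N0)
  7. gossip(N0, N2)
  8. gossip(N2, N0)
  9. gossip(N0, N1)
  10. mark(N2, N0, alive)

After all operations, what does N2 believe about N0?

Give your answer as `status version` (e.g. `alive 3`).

Op 1: gossip N2<->N1 -> N2.N0=(alive,v0) N2.N1=(alive,v0) N2.N2=(alive,v0) | N1.N0=(alive,v0) N1.N1=(alive,v0) N1.N2=(alive,v0)
Op 2: gossip N2<->N0 -> N2.N0=(alive,v0) N2.N1=(alive,v0) N2.N2=(alive,v0) | N0.N0=(alive,v0) N0.N1=(alive,v0) N0.N2=(alive,v0)
Op 3: gossip N1<->N0 -> N1.N0=(alive,v0) N1.N1=(alive,v0) N1.N2=(alive,v0) | N0.N0=(alive,v0) N0.N1=(alive,v0) N0.N2=(alive,v0)
Op 4: N2 marks N2=suspect -> (suspect,v1)
Op 5: N0 marks N2=alive -> (alive,v1)
Op 6: gossip N1<->N0 -> N1.N0=(alive,v0) N1.N1=(alive,v0) N1.N2=(alive,v1) | N0.N0=(alive,v0) N0.N1=(alive,v0) N0.N2=(alive,v1)
Op 7: gossip N0<->N2 -> N0.N0=(alive,v0) N0.N1=(alive,v0) N0.N2=(alive,v1) | N2.N0=(alive,v0) N2.N1=(alive,v0) N2.N2=(suspect,v1)
Op 8: gossip N2<->N0 -> N2.N0=(alive,v0) N2.N1=(alive,v0) N2.N2=(suspect,v1) | N0.N0=(alive,v0) N0.N1=(alive,v0) N0.N2=(alive,v1)
Op 9: gossip N0<->N1 -> N0.N0=(alive,v0) N0.N1=(alive,v0) N0.N2=(alive,v1) | N1.N0=(alive,v0) N1.N1=(alive,v0) N1.N2=(alive,v1)
Op 10: N2 marks N0=alive -> (alive,v1)

Answer: alive 1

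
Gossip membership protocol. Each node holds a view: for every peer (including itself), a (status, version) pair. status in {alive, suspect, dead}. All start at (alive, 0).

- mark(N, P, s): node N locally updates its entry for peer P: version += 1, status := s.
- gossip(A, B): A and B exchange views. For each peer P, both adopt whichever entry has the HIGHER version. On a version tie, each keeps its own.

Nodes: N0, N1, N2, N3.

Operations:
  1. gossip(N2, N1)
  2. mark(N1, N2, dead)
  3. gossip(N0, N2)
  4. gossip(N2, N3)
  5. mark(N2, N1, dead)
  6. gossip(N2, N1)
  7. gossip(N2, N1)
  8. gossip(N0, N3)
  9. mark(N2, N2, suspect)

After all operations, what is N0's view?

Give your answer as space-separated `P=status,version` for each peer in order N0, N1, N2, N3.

Op 1: gossip N2<->N1 -> N2.N0=(alive,v0) N2.N1=(alive,v0) N2.N2=(alive,v0) N2.N3=(alive,v0) | N1.N0=(alive,v0) N1.N1=(alive,v0) N1.N2=(alive,v0) N1.N3=(alive,v0)
Op 2: N1 marks N2=dead -> (dead,v1)
Op 3: gossip N0<->N2 -> N0.N0=(alive,v0) N0.N1=(alive,v0) N0.N2=(alive,v0) N0.N3=(alive,v0) | N2.N0=(alive,v0) N2.N1=(alive,v0) N2.N2=(alive,v0) N2.N3=(alive,v0)
Op 4: gossip N2<->N3 -> N2.N0=(alive,v0) N2.N1=(alive,v0) N2.N2=(alive,v0) N2.N3=(alive,v0) | N3.N0=(alive,v0) N3.N1=(alive,v0) N3.N2=(alive,v0) N3.N3=(alive,v0)
Op 5: N2 marks N1=dead -> (dead,v1)
Op 6: gossip N2<->N1 -> N2.N0=(alive,v0) N2.N1=(dead,v1) N2.N2=(dead,v1) N2.N3=(alive,v0) | N1.N0=(alive,v0) N1.N1=(dead,v1) N1.N2=(dead,v1) N1.N3=(alive,v0)
Op 7: gossip N2<->N1 -> N2.N0=(alive,v0) N2.N1=(dead,v1) N2.N2=(dead,v1) N2.N3=(alive,v0) | N1.N0=(alive,v0) N1.N1=(dead,v1) N1.N2=(dead,v1) N1.N3=(alive,v0)
Op 8: gossip N0<->N3 -> N0.N0=(alive,v0) N0.N1=(alive,v0) N0.N2=(alive,v0) N0.N3=(alive,v0) | N3.N0=(alive,v0) N3.N1=(alive,v0) N3.N2=(alive,v0) N3.N3=(alive,v0)
Op 9: N2 marks N2=suspect -> (suspect,v2)

Answer: N0=alive,0 N1=alive,0 N2=alive,0 N3=alive,0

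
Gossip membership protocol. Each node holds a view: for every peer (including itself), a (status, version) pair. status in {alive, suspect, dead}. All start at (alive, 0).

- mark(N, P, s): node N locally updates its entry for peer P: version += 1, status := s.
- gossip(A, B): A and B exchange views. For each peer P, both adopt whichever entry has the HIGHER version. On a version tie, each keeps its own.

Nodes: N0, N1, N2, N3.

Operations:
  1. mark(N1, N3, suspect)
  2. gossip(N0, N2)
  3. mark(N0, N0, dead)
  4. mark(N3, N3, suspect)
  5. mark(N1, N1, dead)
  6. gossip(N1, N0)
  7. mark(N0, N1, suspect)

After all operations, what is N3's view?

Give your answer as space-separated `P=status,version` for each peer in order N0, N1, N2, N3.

Answer: N0=alive,0 N1=alive,0 N2=alive,0 N3=suspect,1

Derivation:
Op 1: N1 marks N3=suspect -> (suspect,v1)
Op 2: gossip N0<->N2 -> N0.N0=(alive,v0) N0.N1=(alive,v0) N0.N2=(alive,v0) N0.N3=(alive,v0) | N2.N0=(alive,v0) N2.N1=(alive,v0) N2.N2=(alive,v0) N2.N3=(alive,v0)
Op 3: N0 marks N0=dead -> (dead,v1)
Op 4: N3 marks N3=suspect -> (suspect,v1)
Op 5: N1 marks N1=dead -> (dead,v1)
Op 6: gossip N1<->N0 -> N1.N0=(dead,v1) N1.N1=(dead,v1) N1.N2=(alive,v0) N1.N3=(suspect,v1) | N0.N0=(dead,v1) N0.N1=(dead,v1) N0.N2=(alive,v0) N0.N3=(suspect,v1)
Op 7: N0 marks N1=suspect -> (suspect,v2)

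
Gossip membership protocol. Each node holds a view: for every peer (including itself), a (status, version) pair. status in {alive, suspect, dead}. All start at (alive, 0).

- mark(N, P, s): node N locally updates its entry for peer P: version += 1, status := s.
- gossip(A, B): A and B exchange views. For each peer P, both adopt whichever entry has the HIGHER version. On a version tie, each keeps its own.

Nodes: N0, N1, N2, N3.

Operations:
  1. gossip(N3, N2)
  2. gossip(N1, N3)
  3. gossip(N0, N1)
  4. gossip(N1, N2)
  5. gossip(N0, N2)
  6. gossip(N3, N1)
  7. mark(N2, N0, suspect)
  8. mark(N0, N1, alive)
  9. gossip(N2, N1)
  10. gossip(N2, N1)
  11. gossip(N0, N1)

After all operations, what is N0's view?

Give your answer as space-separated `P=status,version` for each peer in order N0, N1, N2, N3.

Op 1: gossip N3<->N2 -> N3.N0=(alive,v0) N3.N1=(alive,v0) N3.N2=(alive,v0) N3.N3=(alive,v0) | N2.N0=(alive,v0) N2.N1=(alive,v0) N2.N2=(alive,v0) N2.N3=(alive,v0)
Op 2: gossip N1<->N3 -> N1.N0=(alive,v0) N1.N1=(alive,v0) N1.N2=(alive,v0) N1.N3=(alive,v0) | N3.N0=(alive,v0) N3.N1=(alive,v0) N3.N2=(alive,v0) N3.N3=(alive,v0)
Op 3: gossip N0<->N1 -> N0.N0=(alive,v0) N0.N1=(alive,v0) N0.N2=(alive,v0) N0.N3=(alive,v0) | N1.N0=(alive,v0) N1.N1=(alive,v0) N1.N2=(alive,v0) N1.N3=(alive,v0)
Op 4: gossip N1<->N2 -> N1.N0=(alive,v0) N1.N1=(alive,v0) N1.N2=(alive,v0) N1.N3=(alive,v0) | N2.N0=(alive,v0) N2.N1=(alive,v0) N2.N2=(alive,v0) N2.N3=(alive,v0)
Op 5: gossip N0<->N2 -> N0.N0=(alive,v0) N0.N1=(alive,v0) N0.N2=(alive,v0) N0.N3=(alive,v0) | N2.N0=(alive,v0) N2.N1=(alive,v0) N2.N2=(alive,v0) N2.N3=(alive,v0)
Op 6: gossip N3<->N1 -> N3.N0=(alive,v0) N3.N1=(alive,v0) N3.N2=(alive,v0) N3.N3=(alive,v0) | N1.N0=(alive,v0) N1.N1=(alive,v0) N1.N2=(alive,v0) N1.N3=(alive,v0)
Op 7: N2 marks N0=suspect -> (suspect,v1)
Op 8: N0 marks N1=alive -> (alive,v1)
Op 9: gossip N2<->N1 -> N2.N0=(suspect,v1) N2.N1=(alive,v0) N2.N2=(alive,v0) N2.N3=(alive,v0) | N1.N0=(suspect,v1) N1.N1=(alive,v0) N1.N2=(alive,v0) N1.N3=(alive,v0)
Op 10: gossip N2<->N1 -> N2.N0=(suspect,v1) N2.N1=(alive,v0) N2.N2=(alive,v0) N2.N3=(alive,v0) | N1.N0=(suspect,v1) N1.N1=(alive,v0) N1.N2=(alive,v0) N1.N3=(alive,v0)
Op 11: gossip N0<->N1 -> N0.N0=(suspect,v1) N0.N1=(alive,v1) N0.N2=(alive,v0) N0.N3=(alive,v0) | N1.N0=(suspect,v1) N1.N1=(alive,v1) N1.N2=(alive,v0) N1.N3=(alive,v0)

Answer: N0=suspect,1 N1=alive,1 N2=alive,0 N3=alive,0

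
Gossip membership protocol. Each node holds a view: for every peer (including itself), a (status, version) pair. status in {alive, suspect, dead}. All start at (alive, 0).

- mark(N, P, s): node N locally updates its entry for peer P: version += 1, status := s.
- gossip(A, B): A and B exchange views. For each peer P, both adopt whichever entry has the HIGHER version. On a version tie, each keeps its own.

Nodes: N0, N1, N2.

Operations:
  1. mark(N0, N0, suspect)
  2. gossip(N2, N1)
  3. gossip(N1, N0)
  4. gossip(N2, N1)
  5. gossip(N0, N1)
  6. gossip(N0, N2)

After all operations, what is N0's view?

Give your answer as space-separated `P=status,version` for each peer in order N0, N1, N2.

Answer: N0=suspect,1 N1=alive,0 N2=alive,0

Derivation:
Op 1: N0 marks N0=suspect -> (suspect,v1)
Op 2: gossip N2<->N1 -> N2.N0=(alive,v0) N2.N1=(alive,v0) N2.N2=(alive,v0) | N1.N0=(alive,v0) N1.N1=(alive,v0) N1.N2=(alive,v0)
Op 3: gossip N1<->N0 -> N1.N0=(suspect,v1) N1.N1=(alive,v0) N1.N2=(alive,v0) | N0.N0=(suspect,v1) N0.N1=(alive,v0) N0.N2=(alive,v0)
Op 4: gossip N2<->N1 -> N2.N0=(suspect,v1) N2.N1=(alive,v0) N2.N2=(alive,v0) | N1.N0=(suspect,v1) N1.N1=(alive,v0) N1.N2=(alive,v0)
Op 5: gossip N0<->N1 -> N0.N0=(suspect,v1) N0.N1=(alive,v0) N0.N2=(alive,v0) | N1.N0=(suspect,v1) N1.N1=(alive,v0) N1.N2=(alive,v0)
Op 6: gossip N0<->N2 -> N0.N0=(suspect,v1) N0.N1=(alive,v0) N0.N2=(alive,v0) | N2.N0=(suspect,v1) N2.N1=(alive,v0) N2.N2=(alive,v0)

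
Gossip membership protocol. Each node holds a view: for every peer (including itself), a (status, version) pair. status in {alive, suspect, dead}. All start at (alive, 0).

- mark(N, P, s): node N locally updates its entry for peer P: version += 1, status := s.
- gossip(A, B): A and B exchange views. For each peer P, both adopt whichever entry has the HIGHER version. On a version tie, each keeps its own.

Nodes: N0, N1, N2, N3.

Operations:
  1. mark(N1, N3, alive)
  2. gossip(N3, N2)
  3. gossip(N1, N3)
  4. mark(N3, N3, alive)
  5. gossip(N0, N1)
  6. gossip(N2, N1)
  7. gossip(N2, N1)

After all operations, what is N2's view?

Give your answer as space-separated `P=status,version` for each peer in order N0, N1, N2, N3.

Op 1: N1 marks N3=alive -> (alive,v1)
Op 2: gossip N3<->N2 -> N3.N0=(alive,v0) N3.N1=(alive,v0) N3.N2=(alive,v0) N3.N3=(alive,v0) | N2.N0=(alive,v0) N2.N1=(alive,v0) N2.N2=(alive,v0) N2.N3=(alive,v0)
Op 3: gossip N1<->N3 -> N1.N0=(alive,v0) N1.N1=(alive,v0) N1.N2=(alive,v0) N1.N3=(alive,v1) | N3.N0=(alive,v0) N3.N1=(alive,v0) N3.N2=(alive,v0) N3.N3=(alive,v1)
Op 4: N3 marks N3=alive -> (alive,v2)
Op 5: gossip N0<->N1 -> N0.N0=(alive,v0) N0.N1=(alive,v0) N0.N2=(alive,v0) N0.N3=(alive,v1) | N1.N0=(alive,v0) N1.N1=(alive,v0) N1.N2=(alive,v0) N1.N3=(alive,v1)
Op 6: gossip N2<->N1 -> N2.N0=(alive,v0) N2.N1=(alive,v0) N2.N2=(alive,v0) N2.N3=(alive,v1) | N1.N0=(alive,v0) N1.N1=(alive,v0) N1.N2=(alive,v0) N1.N3=(alive,v1)
Op 7: gossip N2<->N1 -> N2.N0=(alive,v0) N2.N1=(alive,v0) N2.N2=(alive,v0) N2.N3=(alive,v1) | N1.N0=(alive,v0) N1.N1=(alive,v0) N1.N2=(alive,v0) N1.N3=(alive,v1)

Answer: N0=alive,0 N1=alive,0 N2=alive,0 N3=alive,1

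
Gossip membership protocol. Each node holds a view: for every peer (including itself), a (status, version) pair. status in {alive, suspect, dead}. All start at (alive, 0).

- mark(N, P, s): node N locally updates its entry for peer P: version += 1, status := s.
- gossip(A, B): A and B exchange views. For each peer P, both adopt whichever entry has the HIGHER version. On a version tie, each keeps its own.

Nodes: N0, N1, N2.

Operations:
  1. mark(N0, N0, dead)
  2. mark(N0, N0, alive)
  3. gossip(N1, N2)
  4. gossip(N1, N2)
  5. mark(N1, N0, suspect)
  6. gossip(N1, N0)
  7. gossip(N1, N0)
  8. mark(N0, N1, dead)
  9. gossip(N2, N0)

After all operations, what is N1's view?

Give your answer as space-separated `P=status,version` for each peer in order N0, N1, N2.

Op 1: N0 marks N0=dead -> (dead,v1)
Op 2: N0 marks N0=alive -> (alive,v2)
Op 3: gossip N1<->N2 -> N1.N0=(alive,v0) N1.N1=(alive,v0) N1.N2=(alive,v0) | N2.N0=(alive,v0) N2.N1=(alive,v0) N2.N2=(alive,v0)
Op 4: gossip N1<->N2 -> N1.N0=(alive,v0) N1.N1=(alive,v0) N1.N2=(alive,v0) | N2.N0=(alive,v0) N2.N1=(alive,v0) N2.N2=(alive,v0)
Op 5: N1 marks N0=suspect -> (suspect,v1)
Op 6: gossip N1<->N0 -> N1.N0=(alive,v2) N1.N1=(alive,v0) N1.N2=(alive,v0) | N0.N0=(alive,v2) N0.N1=(alive,v0) N0.N2=(alive,v0)
Op 7: gossip N1<->N0 -> N1.N0=(alive,v2) N1.N1=(alive,v0) N1.N2=(alive,v0) | N0.N0=(alive,v2) N0.N1=(alive,v0) N0.N2=(alive,v0)
Op 8: N0 marks N1=dead -> (dead,v1)
Op 9: gossip N2<->N0 -> N2.N0=(alive,v2) N2.N1=(dead,v1) N2.N2=(alive,v0) | N0.N0=(alive,v2) N0.N1=(dead,v1) N0.N2=(alive,v0)

Answer: N0=alive,2 N1=alive,0 N2=alive,0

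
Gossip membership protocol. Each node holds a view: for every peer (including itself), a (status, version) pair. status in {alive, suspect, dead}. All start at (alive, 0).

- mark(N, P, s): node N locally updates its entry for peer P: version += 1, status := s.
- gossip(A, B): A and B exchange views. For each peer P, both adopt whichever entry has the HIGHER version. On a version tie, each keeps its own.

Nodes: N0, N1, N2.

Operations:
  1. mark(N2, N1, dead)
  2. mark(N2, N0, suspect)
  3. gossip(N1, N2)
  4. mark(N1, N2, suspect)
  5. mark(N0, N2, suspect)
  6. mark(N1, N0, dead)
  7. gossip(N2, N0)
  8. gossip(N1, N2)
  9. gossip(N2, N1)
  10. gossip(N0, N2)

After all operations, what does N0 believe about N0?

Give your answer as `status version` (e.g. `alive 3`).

Op 1: N2 marks N1=dead -> (dead,v1)
Op 2: N2 marks N0=suspect -> (suspect,v1)
Op 3: gossip N1<->N2 -> N1.N0=(suspect,v1) N1.N1=(dead,v1) N1.N2=(alive,v0) | N2.N0=(suspect,v1) N2.N1=(dead,v1) N2.N2=(alive,v0)
Op 4: N1 marks N2=suspect -> (suspect,v1)
Op 5: N0 marks N2=suspect -> (suspect,v1)
Op 6: N1 marks N0=dead -> (dead,v2)
Op 7: gossip N2<->N0 -> N2.N0=(suspect,v1) N2.N1=(dead,v1) N2.N2=(suspect,v1) | N0.N0=(suspect,v1) N0.N1=(dead,v1) N0.N2=(suspect,v1)
Op 8: gossip N1<->N2 -> N1.N0=(dead,v2) N1.N1=(dead,v1) N1.N2=(suspect,v1) | N2.N0=(dead,v2) N2.N1=(dead,v1) N2.N2=(suspect,v1)
Op 9: gossip N2<->N1 -> N2.N0=(dead,v2) N2.N1=(dead,v1) N2.N2=(suspect,v1) | N1.N0=(dead,v2) N1.N1=(dead,v1) N1.N2=(suspect,v1)
Op 10: gossip N0<->N2 -> N0.N0=(dead,v2) N0.N1=(dead,v1) N0.N2=(suspect,v1) | N2.N0=(dead,v2) N2.N1=(dead,v1) N2.N2=(suspect,v1)

Answer: dead 2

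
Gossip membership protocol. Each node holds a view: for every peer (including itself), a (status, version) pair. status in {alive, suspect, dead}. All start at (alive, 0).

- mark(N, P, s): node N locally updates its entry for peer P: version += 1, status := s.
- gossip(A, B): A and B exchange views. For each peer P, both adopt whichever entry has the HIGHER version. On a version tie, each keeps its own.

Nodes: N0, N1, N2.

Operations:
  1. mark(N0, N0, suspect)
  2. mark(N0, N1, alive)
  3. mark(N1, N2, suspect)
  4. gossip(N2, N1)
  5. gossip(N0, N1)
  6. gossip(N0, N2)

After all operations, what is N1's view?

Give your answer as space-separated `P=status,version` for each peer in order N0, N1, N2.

Op 1: N0 marks N0=suspect -> (suspect,v1)
Op 2: N0 marks N1=alive -> (alive,v1)
Op 3: N1 marks N2=suspect -> (suspect,v1)
Op 4: gossip N2<->N1 -> N2.N0=(alive,v0) N2.N1=(alive,v0) N2.N2=(suspect,v1) | N1.N0=(alive,v0) N1.N1=(alive,v0) N1.N2=(suspect,v1)
Op 5: gossip N0<->N1 -> N0.N0=(suspect,v1) N0.N1=(alive,v1) N0.N2=(suspect,v1) | N1.N0=(suspect,v1) N1.N1=(alive,v1) N1.N2=(suspect,v1)
Op 6: gossip N0<->N2 -> N0.N0=(suspect,v1) N0.N1=(alive,v1) N0.N2=(suspect,v1) | N2.N0=(suspect,v1) N2.N1=(alive,v1) N2.N2=(suspect,v1)

Answer: N0=suspect,1 N1=alive,1 N2=suspect,1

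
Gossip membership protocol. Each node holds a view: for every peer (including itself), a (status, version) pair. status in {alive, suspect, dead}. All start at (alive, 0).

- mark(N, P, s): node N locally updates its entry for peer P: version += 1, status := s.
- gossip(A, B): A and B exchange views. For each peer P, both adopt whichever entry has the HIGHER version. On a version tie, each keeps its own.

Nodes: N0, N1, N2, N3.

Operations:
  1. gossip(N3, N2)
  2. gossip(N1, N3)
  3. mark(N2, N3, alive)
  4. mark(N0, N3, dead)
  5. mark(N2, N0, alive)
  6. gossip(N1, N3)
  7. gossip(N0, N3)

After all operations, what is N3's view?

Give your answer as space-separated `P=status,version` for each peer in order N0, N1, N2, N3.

Answer: N0=alive,0 N1=alive,0 N2=alive,0 N3=dead,1

Derivation:
Op 1: gossip N3<->N2 -> N3.N0=(alive,v0) N3.N1=(alive,v0) N3.N2=(alive,v0) N3.N3=(alive,v0) | N2.N0=(alive,v0) N2.N1=(alive,v0) N2.N2=(alive,v0) N2.N3=(alive,v0)
Op 2: gossip N1<->N3 -> N1.N0=(alive,v0) N1.N1=(alive,v0) N1.N2=(alive,v0) N1.N3=(alive,v0) | N3.N0=(alive,v0) N3.N1=(alive,v0) N3.N2=(alive,v0) N3.N3=(alive,v0)
Op 3: N2 marks N3=alive -> (alive,v1)
Op 4: N0 marks N3=dead -> (dead,v1)
Op 5: N2 marks N0=alive -> (alive,v1)
Op 6: gossip N1<->N3 -> N1.N0=(alive,v0) N1.N1=(alive,v0) N1.N2=(alive,v0) N1.N3=(alive,v0) | N3.N0=(alive,v0) N3.N1=(alive,v0) N3.N2=(alive,v0) N3.N3=(alive,v0)
Op 7: gossip N0<->N3 -> N0.N0=(alive,v0) N0.N1=(alive,v0) N0.N2=(alive,v0) N0.N3=(dead,v1) | N3.N0=(alive,v0) N3.N1=(alive,v0) N3.N2=(alive,v0) N3.N3=(dead,v1)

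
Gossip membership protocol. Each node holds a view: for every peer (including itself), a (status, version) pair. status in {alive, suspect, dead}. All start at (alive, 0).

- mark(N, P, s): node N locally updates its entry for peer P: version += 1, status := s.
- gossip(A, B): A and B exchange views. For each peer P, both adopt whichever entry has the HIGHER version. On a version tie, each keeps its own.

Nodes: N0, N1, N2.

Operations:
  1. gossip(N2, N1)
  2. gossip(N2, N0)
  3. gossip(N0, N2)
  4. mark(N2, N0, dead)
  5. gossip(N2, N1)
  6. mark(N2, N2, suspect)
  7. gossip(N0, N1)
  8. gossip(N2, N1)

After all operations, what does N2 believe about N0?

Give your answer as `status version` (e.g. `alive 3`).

Answer: dead 1

Derivation:
Op 1: gossip N2<->N1 -> N2.N0=(alive,v0) N2.N1=(alive,v0) N2.N2=(alive,v0) | N1.N0=(alive,v0) N1.N1=(alive,v0) N1.N2=(alive,v0)
Op 2: gossip N2<->N0 -> N2.N0=(alive,v0) N2.N1=(alive,v0) N2.N2=(alive,v0) | N0.N0=(alive,v0) N0.N1=(alive,v0) N0.N2=(alive,v0)
Op 3: gossip N0<->N2 -> N0.N0=(alive,v0) N0.N1=(alive,v0) N0.N2=(alive,v0) | N2.N0=(alive,v0) N2.N1=(alive,v0) N2.N2=(alive,v0)
Op 4: N2 marks N0=dead -> (dead,v1)
Op 5: gossip N2<->N1 -> N2.N0=(dead,v1) N2.N1=(alive,v0) N2.N2=(alive,v0) | N1.N0=(dead,v1) N1.N1=(alive,v0) N1.N2=(alive,v0)
Op 6: N2 marks N2=suspect -> (suspect,v1)
Op 7: gossip N0<->N1 -> N0.N0=(dead,v1) N0.N1=(alive,v0) N0.N2=(alive,v0) | N1.N0=(dead,v1) N1.N1=(alive,v0) N1.N2=(alive,v0)
Op 8: gossip N2<->N1 -> N2.N0=(dead,v1) N2.N1=(alive,v0) N2.N2=(suspect,v1) | N1.N0=(dead,v1) N1.N1=(alive,v0) N1.N2=(suspect,v1)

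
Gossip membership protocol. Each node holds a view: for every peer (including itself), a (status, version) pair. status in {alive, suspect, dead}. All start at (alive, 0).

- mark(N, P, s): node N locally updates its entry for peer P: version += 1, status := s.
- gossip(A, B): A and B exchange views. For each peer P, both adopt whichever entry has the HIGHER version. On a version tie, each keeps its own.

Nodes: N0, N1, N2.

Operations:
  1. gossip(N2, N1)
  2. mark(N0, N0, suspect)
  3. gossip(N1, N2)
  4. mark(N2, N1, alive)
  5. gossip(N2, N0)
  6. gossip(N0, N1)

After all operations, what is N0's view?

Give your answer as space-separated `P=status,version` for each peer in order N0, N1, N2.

Op 1: gossip N2<->N1 -> N2.N0=(alive,v0) N2.N1=(alive,v0) N2.N2=(alive,v0) | N1.N0=(alive,v0) N1.N1=(alive,v0) N1.N2=(alive,v0)
Op 2: N0 marks N0=suspect -> (suspect,v1)
Op 3: gossip N1<->N2 -> N1.N0=(alive,v0) N1.N1=(alive,v0) N1.N2=(alive,v0) | N2.N0=(alive,v0) N2.N1=(alive,v0) N2.N2=(alive,v0)
Op 4: N2 marks N1=alive -> (alive,v1)
Op 5: gossip N2<->N0 -> N2.N0=(suspect,v1) N2.N1=(alive,v1) N2.N2=(alive,v0) | N0.N0=(suspect,v1) N0.N1=(alive,v1) N0.N2=(alive,v0)
Op 6: gossip N0<->N1 -> N0.N0=(suspect,v1) N0.N1=(alive,v1) N0.N2=(alive,v0) | N1.N0=(suspect,v1) N1.N1=(alive,v1) N1.N2=(alive,v0)

Answer: N0=suspect,1 N1=alive,1 N2=alive,0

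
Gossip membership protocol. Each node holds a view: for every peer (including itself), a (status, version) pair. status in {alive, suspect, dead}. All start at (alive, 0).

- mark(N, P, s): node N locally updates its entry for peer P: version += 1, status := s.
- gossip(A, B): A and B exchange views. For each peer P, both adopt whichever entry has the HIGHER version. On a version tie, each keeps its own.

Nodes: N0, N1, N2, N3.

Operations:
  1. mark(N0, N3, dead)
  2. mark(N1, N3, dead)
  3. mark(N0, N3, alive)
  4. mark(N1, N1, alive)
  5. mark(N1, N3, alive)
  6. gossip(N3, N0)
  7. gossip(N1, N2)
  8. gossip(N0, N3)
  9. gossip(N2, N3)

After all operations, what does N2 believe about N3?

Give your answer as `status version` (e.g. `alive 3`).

Op 1: N0 marks N3=dead -> (dead,v1)
Op 2: N1 marks N3=dead -> (dead,v1)
Op 3: N0 marks N3=alive -> (alive,v2)
Op 4: N1 marks N1=alive -> (alive,v1)
Op 5: N1 marks N3=alive -> (alive,v2)
Op 6: gossip N3<->N0 -> N3.N0=(alive,v0) N3.N1=(alive,v0) N3.N2=(alive,v0) N3.N3=(alive,v2) | N0.N0=(alive,v0) N0.N1=(alive,v0) N0.N2=(alive,v0) N0.N3=(alive,v2)
Op 7: gossip N1<->N2 -> N1.N0=(alive,v0) N1.N1=(alive,v1) N1.N2=(alive,v0) N1.N3=(alive,v2) | N2.N0=(alive,v0) N2.N1=(alive,v1) N2.N2=(alive,v0) N2.N3=(alive,v2)
Op 8: gossip N0<->N3 -> N0.N0=(alive,v0) N0.N1=(alive,v0) N0.N2=(alive,v0) N0.N3=(alive,v2) | N3.N0=(alive,v0) N3.N1=(alive,v0) N3.N2=(alive,v0) N3.N3=(alive,v2)
Op 9: gossip N2<->N3 -> N2.N0=(alive,v0) N2.N1=(alive,v1) N2.N2=(alive,v0) N2.N3=(alive,v2) | N3.N0=(alive,v0) N3.N1=(alive,v1) N3.N2=(alive,v0) N3.N3=(alive,v2)

Answer: alive 2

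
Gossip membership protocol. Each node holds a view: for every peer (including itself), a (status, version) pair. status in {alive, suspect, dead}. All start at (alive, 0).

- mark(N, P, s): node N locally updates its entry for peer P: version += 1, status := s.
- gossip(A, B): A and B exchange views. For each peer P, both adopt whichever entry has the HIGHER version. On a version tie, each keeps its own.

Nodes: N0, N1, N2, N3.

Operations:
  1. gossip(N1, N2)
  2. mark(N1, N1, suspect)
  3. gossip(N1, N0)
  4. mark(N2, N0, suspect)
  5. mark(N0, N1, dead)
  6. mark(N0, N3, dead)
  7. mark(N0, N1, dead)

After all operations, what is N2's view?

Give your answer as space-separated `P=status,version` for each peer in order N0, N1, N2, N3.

Op 1: gossip N1<->N2 -> N1.N0=(alive,v0) N1.N1=(alive,v0) N1.N2=(alive,v0) N1.N3=(alive,v0) | N2.N0=(alive,v0) N2.N1=(alive,v0) N2.N2=(alive,v0) N2.N3=(alive,v0)
Op 2: N1 marks N1=suspect -> (suspect,v1)
Op 3: gossip N1<->N0 -> N1.N0=(alive,v0) N1.N1=(suspect,v1) N1.N2=(alive,v0) N1.N3=(alive,v0) | N0.N0=(alive,v0) N0.N1=(suspect,v1) N0.N2=(alive,v0) N0.N3=(alive,v0)
Op 4: N2 marks N0=suspect -> (suspect,v1)
Op 5: N0 marks N1=dead -> (dead,v2)
Op 6: N0 marks N3=dead -> (dead,v1)
Op 7: N0 marks N1=dead -> (dead,v3)

Answer: N0=suspect,1 N1=alive,0 N2=alive,0 N3=alive,0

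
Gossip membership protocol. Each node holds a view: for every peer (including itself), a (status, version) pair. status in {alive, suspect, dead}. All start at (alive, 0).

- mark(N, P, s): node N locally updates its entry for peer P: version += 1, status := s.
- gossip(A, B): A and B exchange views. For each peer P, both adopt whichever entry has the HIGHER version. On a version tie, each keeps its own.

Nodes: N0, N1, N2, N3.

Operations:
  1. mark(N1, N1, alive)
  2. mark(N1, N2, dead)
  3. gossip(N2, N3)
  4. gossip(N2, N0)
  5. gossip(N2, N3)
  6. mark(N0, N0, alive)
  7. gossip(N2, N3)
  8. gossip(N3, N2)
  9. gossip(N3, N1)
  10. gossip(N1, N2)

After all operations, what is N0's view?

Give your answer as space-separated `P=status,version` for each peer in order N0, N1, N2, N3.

Answer: N0=alive,1 N1=alive,0 N2=alive,0 N3=alive,0

Derivation:
Op 1: N1 marks N1=alive -> (alive,v1)
Op 2: N1 marks N2=dead -> (dead,v1)
Op 3: gossip N2<->N3 -> N2.N0=(alive,v0) N2.N1=(alive,v0) N2.N2=(alive,v0) N2.N3=(alive,v0) | N3.N0=(alive,v0) N3.N1=(alive,v0) N3.N2=(alive,v0) N3.N3=(alive,v0)
Op 4: gossip N2<->N0 -> N2.N0=(alive,v0) N2.N1=(alive,v0) N2.N2=(alive,v0) N2.N3=(alive,v0) | N0.N0=(alive,v0) N0.N1=(alive,v0) N0.N2=(alive,v0) N0.N3=(alive,v0)
Op 5: gossip N2<->N3 -> N2.N0=(alive,v0) N2.N1=(alive,v0) N2.N2=(alive,v0) N2.N3=(alive,v0) | N3.N0=(alive,v0) N3.N1=(alive,v0) N3.N2=(alive,v0) N3.N3=(alive,v0)
Op 6: N0 marks N0=alive -> (alive,v1)
Op 7: gossip N2<->N3 -> N2.N0=(alive,v0) N2.N1=(alive,v0) N2.N2=(alive,v0) N2.N3=(alive,v0) | N3.N0=(alive,v0) N3.N1=(alive,v0) N3.N2=(alive,v0) N3.N3=(alive,v0)
Op 8: gossip N3<->N2 -> N3.N0=(alive,v0) N3.N1=(alive,v0) N3.N2=(alive,v0) N3.N3=(alive,v0) | N2.N0=(alive,v0) N2.N1=(alive,v0) N2.N2=(alive,v0) N2.N3=(alive,v0)
Op 9: gossip N3<->N1 -> N3.N0=(alive,v0) N3.N1=(alive,v1) N3.N2=(dead,v1) N3.N3=(alive,v0) | N1.N0=(alive,v0) N1.N1=(alive,v1) N1.N2=(dead,v1) N1.N3=(alive,v0)
Op 10: gossip N1<->N2 -> N1.N0=(alive,v0) N1.N1=(alive,v1) N1.N2=(dead,v1) N1.N3=(alive,v0) | N2.N0=(alive,v0) N2.N1=(alive,v1) N2.N2=(dead,v1) N2.N3=(alive,v0)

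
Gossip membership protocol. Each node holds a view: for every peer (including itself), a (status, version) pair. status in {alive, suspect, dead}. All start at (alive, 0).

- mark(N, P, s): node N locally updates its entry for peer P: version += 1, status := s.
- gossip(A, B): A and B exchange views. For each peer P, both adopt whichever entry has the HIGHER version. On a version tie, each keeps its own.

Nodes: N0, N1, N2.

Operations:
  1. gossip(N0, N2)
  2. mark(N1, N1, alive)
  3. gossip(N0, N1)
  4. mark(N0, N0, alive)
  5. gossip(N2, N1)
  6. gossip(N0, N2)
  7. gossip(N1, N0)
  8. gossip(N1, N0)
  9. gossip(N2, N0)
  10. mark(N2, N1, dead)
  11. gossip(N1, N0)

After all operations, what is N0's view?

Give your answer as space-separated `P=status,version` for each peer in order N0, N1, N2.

Answer: N0=alive,1 N1=alive,1 N2=alive,0

Derivation:
Op 1: gossip N0<->N2 -> N0.N0=(alive,v0) N0.N1=(alive,v0) N0.N2=(alive,v0) | N2.N0=(alive,v0) N2.N1=(alive,v0) N2.N2=(alive,v0)
Op 2: N1 marks N1=alive -> (alive,v1)
Op 3: gossip N0<->N1 -> N0.N0=(alive,v0) N0.N1=(alive,v1) N0.N2=(alive,v0) | N1.N0=(alive,v0) N1.N1=(alive,v1) N1.N2=(alive,v0)
Op 4: N0 marks N0=alive -> (alive,v1)
Op 5: gossip N2<->N1 -> N2.N0=(alive,v0) N2.N1=(alive,v1) N2.N2=(alive,v0) | N1.N0=(alive,v0) N1.N1=(alive,v1) N1.N2=(alive,v0)
Op 6: gossip N0<->N2 -> N0.N0=(alive,v1) N0.N1=(alive,v1) N0.N2=(alive,v0) | N2.N0=(alive,v1) N2.N1=(alive,v1) N2.N2=(alive,v0)
Op 7: gossip N1<->N0 -> N1.N0=(alive,v1) N1.N1=(alive,v1) N1.N2=(alive,v0) | N0.N0=(alive,v1) N0.N1=(alive,v1) N0.N2=(alive,v0)
Op 8: gossip N1<->N0 -> N1.N0=(alive,v1) N1.N1=(alive,v1) N1.N2=(alive,v0) | N0.N0=(alive,v1) N0.N1=(alive,v1) N0.N2=(alive,v0)
Op 9: gossip N2<->N0 -> N2.N0=(alive,v1) N2.N1=(alive,v1) N2.N2=(alive,v0) | N0.N0=(alive,v1) N0.N1=(alive,v1) N0.N2=(alive,v0)
Op 10: N2 marks N1=dead -> (dead,v2)
Op 11: gossip N1<->N0 -> N1.N0=(alive,v1) N1.N1=(alive,v1) N1.N2=(alive,v0) | N0.N0=(alive,v1) N0.N1=(alive,v1) N0.N2=(alive,v0)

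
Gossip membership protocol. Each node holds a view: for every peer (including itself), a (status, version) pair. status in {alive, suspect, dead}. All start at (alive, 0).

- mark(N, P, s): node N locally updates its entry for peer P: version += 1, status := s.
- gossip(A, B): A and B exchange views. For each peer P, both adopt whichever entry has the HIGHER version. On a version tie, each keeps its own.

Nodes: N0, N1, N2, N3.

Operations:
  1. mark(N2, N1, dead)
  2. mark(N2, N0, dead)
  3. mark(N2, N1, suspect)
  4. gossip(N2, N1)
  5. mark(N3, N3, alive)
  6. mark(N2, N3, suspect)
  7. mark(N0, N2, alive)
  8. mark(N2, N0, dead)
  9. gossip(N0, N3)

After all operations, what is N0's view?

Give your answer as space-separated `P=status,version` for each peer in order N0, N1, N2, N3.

Answer: N0=alive,0 N1=alive,0 N2=alive,1 N3=alive,1

Derivation:
Op 1: N2 marks N1=dead -> (dead,v1)
Op 2: N2 marks N0=dead -> (dead,v1)
Op 3: N2 marks N1=suspect -> (suspect,v2)
Op 4: gossip N2<->N1 -> N2.N0=(dead,v1) N2.N1=(suspect,v2) N2.N2=(alive,v0) N2.N3=(alive,v0) | N1.N0=(dead,v1) N1.N1=(suspect,v2) N1.N2=(alive,v0) N1.N3=(alive,v0)
Op 5: N3 marks N3=alive -> (alive,v1)
Op 6: N2 marks N3=suspect -> (suspect,v1)
Op 7: N0 marks N2=alive -> (alive,v1)
Op 8: N2 marks N0=dead -> (dead,v2)
Op 9: gossip N0<->N3 -> N0.N0=(alive,v0) N0.N1=(alive,v0) N0.N2=(alive,v1) N0.N3=(alive,v1) | N3.N0=(alive,v0) N3.N1=(alive,v0) N3.N2=(alive,v1) N3.N3=(alive,v1)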